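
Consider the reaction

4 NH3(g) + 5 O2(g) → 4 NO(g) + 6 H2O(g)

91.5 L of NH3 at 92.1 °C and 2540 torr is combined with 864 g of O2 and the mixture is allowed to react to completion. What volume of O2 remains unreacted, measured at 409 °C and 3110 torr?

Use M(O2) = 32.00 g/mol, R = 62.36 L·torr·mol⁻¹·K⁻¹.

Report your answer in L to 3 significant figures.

195 L

n(NH3) = PV/RT = (2540 × 91.5) / (62.36 × 365.25) = 10.20 mol
n(O2) = 864 / 32.00 = 27.00 mol
For 10.20 mol NH3, stoichiometry requires (5/4) × 10.20 = 12.75 mol O2; 27.00 mol is available, so NH3 is limiting.
n(O2) consumed = (5/4) × 10.20 = 12.75 mol; remaining = 27.00 − 12.75 = 14.25 mol
V(O2) = nRT/P = 14.25 × 62.36 × 682.15 / 3110 = 194.9 L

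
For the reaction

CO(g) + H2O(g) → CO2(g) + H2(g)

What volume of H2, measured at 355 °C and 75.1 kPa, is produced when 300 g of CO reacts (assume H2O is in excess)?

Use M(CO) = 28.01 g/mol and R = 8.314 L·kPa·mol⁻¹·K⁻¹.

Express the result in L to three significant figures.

n(CO) = 300.0 / 28.01 = 10.71 mol
n(H2) = (1/1) × 10.71 = 10.71 mol
V = nRT/P = 10.71 × 8.314 × 628.15 / 75.1 = 744.8 L

745 L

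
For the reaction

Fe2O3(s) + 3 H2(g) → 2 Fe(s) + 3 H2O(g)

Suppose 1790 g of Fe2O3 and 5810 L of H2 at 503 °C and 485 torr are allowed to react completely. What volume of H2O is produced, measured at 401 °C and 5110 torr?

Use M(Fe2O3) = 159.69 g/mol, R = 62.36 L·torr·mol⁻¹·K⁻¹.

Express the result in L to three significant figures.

277 L

n(Fe2O3) = 1790 / 159.69 = 11.21 mol
n(H2) = PV/RT = (485 × 5810) / (62.36 × 776.15) = 58.22 mol
For 11.21 mol Fe2O3, stoichiometry requires (3/1) × 11.21 = 33.63 mol H2; 58.22 mol is available, so Fe2O3 is limiting.
n(H2O) = (3/1) × 11.21 = 33.63 mol
V(H2O) = nRT/P = 33.63 × 62.36 × 674.15 / 5110 = 276.7 L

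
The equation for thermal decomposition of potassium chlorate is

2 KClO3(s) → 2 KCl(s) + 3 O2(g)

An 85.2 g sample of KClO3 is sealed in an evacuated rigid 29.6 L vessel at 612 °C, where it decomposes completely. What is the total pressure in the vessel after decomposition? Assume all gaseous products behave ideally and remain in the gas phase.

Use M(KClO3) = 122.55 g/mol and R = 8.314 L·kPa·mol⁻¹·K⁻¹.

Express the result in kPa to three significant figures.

n(KClO3) = 85.2 / 122.55 = 0.6952 mol
n(gas produced) = (3/2) × 0.6952 = 1.043 mol
P = nRT/V = 1.043 × 8.314 × 885.15 / 29.6 = 259.3 kPa

259 kPa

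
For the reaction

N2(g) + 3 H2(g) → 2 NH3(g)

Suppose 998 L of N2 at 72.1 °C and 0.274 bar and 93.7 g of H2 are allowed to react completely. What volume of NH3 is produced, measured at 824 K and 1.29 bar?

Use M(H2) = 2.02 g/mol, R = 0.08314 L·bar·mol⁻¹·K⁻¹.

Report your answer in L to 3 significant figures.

1010 L

n(N2) = PV/RT = (0.274 × 998) / (0.08314 × 345.25) = 9.527 mol
n(H2) = 93.7 / 2.02 = 46.39 mol
For 9.527 mol N2, stoichiometry requires (3/1) × 9.527 = 28.58 mol H2; 46.39 mol is available, so N2 is limiting.
n(NH3) = (2/1) × 9.527 = 19.05 mol
V(NH3) = nRT/P = 19.05 × 0.08314 × 824 / 1.29 = 1012 L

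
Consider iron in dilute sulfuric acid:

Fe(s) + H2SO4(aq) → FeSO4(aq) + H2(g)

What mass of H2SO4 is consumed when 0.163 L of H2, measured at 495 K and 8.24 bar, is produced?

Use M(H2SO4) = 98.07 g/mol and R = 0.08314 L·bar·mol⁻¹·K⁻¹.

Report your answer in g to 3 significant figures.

3.20 g

n(H2) = PV/RT = (8.24 × 0.163) / (0.08314 × 495) = 0.03264 mol
n(H2SO4) = (1/1) × 0.03264 = 0.03264 mol
m(H2SO4) = 0.03264 × 98.07 = 3.201 g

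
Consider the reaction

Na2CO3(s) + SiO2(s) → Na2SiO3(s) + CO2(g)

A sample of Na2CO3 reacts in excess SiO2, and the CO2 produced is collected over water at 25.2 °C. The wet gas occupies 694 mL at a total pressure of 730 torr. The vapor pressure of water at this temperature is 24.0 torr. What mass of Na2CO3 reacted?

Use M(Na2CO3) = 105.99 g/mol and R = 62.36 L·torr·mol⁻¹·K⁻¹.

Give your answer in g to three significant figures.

P(CO2) = 730 − 24.0 = 706.0 torr
n(CO2) = PV/RT = (706.0 × 0.6940) / (62.36 × 298.35) = 0.02633 mol
n(Na2CO3) = (1/1) × 0.02633 = 0.02633 mol
m(Na2CO3) = 0.02633 × 105.99 = 2.791 g

2.79 g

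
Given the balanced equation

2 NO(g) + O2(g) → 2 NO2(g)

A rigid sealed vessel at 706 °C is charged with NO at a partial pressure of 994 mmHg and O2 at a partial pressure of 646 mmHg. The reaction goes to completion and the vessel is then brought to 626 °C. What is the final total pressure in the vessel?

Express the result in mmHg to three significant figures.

1050 mmHg

With V and T fixed, P_i ∝ n_i, so the mole ratios apply directly to partial pressures at 706 °C.
P(O2) required for 994 mmHg of NO = (1/2) × 994 = 497.0 mmHg; available 646 mmHg, so NO is limiting.
P(O2) remaining = 646 − (1/2) × 994 = 149.0 mmHg
P(gaseous products) = (2)/2 × 994 = 994.0 mmHg
P_total at 706 °C = 149.0 + 994.0 = 1143 mmHg
Scaling to 626 °C: P = 1143 × 899.15/979.15 = 1050 mmHg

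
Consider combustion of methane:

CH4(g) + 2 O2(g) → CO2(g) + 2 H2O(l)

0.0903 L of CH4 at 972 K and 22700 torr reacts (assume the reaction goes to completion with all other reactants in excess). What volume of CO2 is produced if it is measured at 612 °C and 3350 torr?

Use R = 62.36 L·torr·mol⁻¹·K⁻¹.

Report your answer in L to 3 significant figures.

n(CH4) = PV/RT = (22700 × 0.0903) / (62.36 × 972) = 0.03382 mol
n(CO2) = (1/1) × 0.03382 = 0.03382 mol
V = nRT/P = 0.03382 × 62.36 × 885.15 / 3350 = 0.5573 L

0.557 L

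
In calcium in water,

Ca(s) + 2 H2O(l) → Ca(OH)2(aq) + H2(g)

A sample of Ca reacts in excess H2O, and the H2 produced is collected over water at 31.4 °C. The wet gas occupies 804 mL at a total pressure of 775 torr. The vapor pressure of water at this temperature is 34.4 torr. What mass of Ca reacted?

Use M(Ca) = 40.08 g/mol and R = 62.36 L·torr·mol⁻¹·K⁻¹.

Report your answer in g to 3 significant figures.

1.26 g

P(H2) = 775 − 34.4 = 740.6 torr
n(H2) = PV/RT = (740.6 × 0.8040) / (62.36 × 304.55) = 0.03135 mol
n(Ca) = (1/1) × 0.03135 = 0.03135 mol
m(Ca) = 0.03135 × 40.08 = 1.257 g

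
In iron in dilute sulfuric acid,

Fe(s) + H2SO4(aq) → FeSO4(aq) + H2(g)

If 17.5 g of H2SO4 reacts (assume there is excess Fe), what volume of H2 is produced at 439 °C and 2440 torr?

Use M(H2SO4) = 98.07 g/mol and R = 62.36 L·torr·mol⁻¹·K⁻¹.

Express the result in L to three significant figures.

3.25 L

n(H2SO4) = 17.50 / 98.07 = 0.1784 mol
n(H2) = (1/1) × 0.1784 = 0.1784 mol
V = nRT/P = 0.1784 × 62.36 × 712.15 / 2440 = 3.247 L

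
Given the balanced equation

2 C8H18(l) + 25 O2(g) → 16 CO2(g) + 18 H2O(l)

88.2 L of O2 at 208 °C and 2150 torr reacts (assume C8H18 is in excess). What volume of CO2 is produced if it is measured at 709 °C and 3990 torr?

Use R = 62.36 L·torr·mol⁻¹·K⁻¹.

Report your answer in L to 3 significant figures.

n(O2) = PV/RT = (2150 × 88.2) / (62.36 × 481.15) = 6.320 mol
n(CO2) = (16/25) × 6.320 = 4.045 mol
V = nRT/P = 4.045 × 62.36 × 982.15 / 3990 = 62.09 L

62.1 L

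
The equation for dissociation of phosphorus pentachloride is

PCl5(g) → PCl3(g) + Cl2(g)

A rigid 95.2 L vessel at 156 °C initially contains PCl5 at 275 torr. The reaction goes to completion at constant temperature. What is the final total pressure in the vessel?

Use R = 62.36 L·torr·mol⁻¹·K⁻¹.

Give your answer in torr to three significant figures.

At constant T and V, P ∝ n(gas): 1 mol gas → 2 mol gas.
P_final = (2/1) × 275 = 550.0 torr

550 torr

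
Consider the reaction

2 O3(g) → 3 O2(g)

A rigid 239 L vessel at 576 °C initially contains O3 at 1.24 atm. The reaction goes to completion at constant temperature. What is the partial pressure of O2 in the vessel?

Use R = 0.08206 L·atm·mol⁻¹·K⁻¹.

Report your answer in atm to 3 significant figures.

1.86 atm

n(O3)₀ = PV/RT = (1.24 × 239) / (0.08206 × 849.15) = 4.253 mol
n(O2) = (3/2) × 4.253 = 6.380 mol
P(O2) = nRT/V = 6.380 × 0.08206 × 849.15 / 239 = 1.860 atm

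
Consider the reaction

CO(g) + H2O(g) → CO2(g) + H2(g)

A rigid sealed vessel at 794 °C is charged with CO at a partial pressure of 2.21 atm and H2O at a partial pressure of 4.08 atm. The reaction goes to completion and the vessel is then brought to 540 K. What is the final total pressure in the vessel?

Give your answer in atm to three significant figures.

At constant V, partial pressures at 794 °C are proportional to moles, so apply stoichiometry directly to pressures.
P(H2O) required for 2.21 atm of CO = (1/1) × 2.21 = 2.210 atm; available 4.08 atm, so CO is limiting.
P(H2O) remaining = 4.08 − (1/1) × 2.21 = 1.870 atm
P(gaseous products) = (1+1)/1 × 2.21 = 4.420 atm
P_total at 794 °C = 1.870 + 4.420 = 6.290 atm
Scaling to 540 K: P = 6.290 × 540/1067.15 = 3.183 atm

3.18 atm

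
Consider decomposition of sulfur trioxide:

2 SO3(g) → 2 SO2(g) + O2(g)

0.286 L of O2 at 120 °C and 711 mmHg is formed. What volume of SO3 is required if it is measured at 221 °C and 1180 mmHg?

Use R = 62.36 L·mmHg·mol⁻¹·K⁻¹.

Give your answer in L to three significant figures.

n(O2) = PV/RT = (711 × 0.286) / (62.36 × 393.15) = 0.008294 mol
n(SO3) = (2/1) × 0.008294 = 0.01659 mol
V = nRT/P = 0.01659 × 62.36 × 494.15 / 1180 = 0.4332 L

0.433 L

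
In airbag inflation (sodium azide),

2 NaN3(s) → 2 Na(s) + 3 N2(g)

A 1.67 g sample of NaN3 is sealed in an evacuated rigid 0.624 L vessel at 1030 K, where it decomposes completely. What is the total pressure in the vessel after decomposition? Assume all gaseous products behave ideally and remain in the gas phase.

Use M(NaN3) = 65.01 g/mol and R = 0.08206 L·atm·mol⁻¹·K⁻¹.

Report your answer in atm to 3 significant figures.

n(NaN3) = 1.67 / 65.01 = 0.02569 mol
n(gas produced) = (3/2) × 0.02569 = 0.03853 mol
P = nRT/V = 0.03853 × 0.08206 × 1030 / 0.624 = 5.219 atm

5.22 atm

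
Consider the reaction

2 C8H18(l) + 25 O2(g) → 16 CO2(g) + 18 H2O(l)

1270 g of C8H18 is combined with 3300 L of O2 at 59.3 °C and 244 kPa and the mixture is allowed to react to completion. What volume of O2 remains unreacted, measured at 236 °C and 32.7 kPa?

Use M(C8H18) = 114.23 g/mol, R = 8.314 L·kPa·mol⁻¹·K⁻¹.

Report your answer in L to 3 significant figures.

19700 L

n(C8H18) = 1270 / 114.23 = 11.12 mol
n(O2) = PV/RT = (244 × 3300) / (8.314 × 332.45) = 291.3 mol
For 11.12 mol C8H18, stoichiometry requires (25/2) × 11.12 = 139.0 mol O2; 291.3 mol is available, so C8H18 is limiting.
n(O2) consumed = (25/2) × 11.12 = 139.0 mol; remaining = 291.3 − 139.0 = 152.3 mol
V(O2) = nRT/P = 152.3 × 8.314 × 509.15 / 32.7 = 19720 L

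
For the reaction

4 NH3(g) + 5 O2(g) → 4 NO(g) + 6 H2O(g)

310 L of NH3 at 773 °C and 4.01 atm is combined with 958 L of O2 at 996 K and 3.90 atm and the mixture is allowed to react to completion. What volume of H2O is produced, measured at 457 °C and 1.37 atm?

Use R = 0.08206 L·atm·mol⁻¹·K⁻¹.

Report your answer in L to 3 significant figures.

n(NH3) = PV/RT = (4.01 × 310) / (0.08206 × 1046.15) = 14.48 mol
n(O2) = PV/RT = (3.90 × 958) / (0.08206 × 996) = 45.71 mol
For 14.48 mol NH3, stoichiometry requires (5/4) × 14.48 = 18.10 mol O2; 45.71 mol is available, so NH3 is limiting.
n(H2O) = (6/4) × 14.48 = 21.72 mol
V(H2O) = nRT/P = 21.72 × 0.08206 × 730.15 / 1.37 = 949.9 L

950 L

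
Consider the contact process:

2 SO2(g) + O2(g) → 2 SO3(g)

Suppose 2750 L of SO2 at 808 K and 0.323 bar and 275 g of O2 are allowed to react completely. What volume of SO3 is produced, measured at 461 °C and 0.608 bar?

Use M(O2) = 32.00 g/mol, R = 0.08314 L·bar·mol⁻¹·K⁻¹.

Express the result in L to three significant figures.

n(SO2) = PV/RT = (0.323 × 2750) / (0.08314 × 808) = 13.22 mol
n(O2) = 275 / 32.00 = 8.594 mol
For 13.22 mol SO2, stoichiometry requires (1/2) × 13.22 = 6.610 mol O2; 8.594 mol is available, so SO2 is limiting.
n(SO3) = (2/2) × 13.22 = 13.22 mol
V(SO3) = nRT/P = 13.22 × 0.08314 × 734.15 / 0.608 = 1327 L

1330 L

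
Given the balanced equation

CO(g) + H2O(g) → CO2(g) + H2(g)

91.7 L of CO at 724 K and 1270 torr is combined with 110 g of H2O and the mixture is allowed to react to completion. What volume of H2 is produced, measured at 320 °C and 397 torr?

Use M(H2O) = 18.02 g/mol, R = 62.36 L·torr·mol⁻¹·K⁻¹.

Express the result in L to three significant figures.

n(CO) = PV/RT = (1270 × 91.7) / (62.36 × 724) = 2.579 mol
n(H2O) = 110 / 18.02 = 6.104 mol
For 2.579 mol CO, stoichiometry requires (1/1) × 2.579 = 2.579 mol H2O; 6.104 mol is available, so CO is limiting.
n(H2) = (1/1) × 2.579 = 2.579 mol
V(H2) = nRT/P = 2.579 × 62.36 × 593.15 / 397 = 240.3 L

240 L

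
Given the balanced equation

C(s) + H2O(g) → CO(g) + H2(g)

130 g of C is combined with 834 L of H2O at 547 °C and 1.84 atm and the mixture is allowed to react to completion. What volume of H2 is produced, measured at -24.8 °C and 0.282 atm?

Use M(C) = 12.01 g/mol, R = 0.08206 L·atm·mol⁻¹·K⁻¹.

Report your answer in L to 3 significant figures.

n(C) = 130 / 12.01 = 10.82 mol
n(H2O) = PV/RT = (1.84 × 834) / (0.08206 × 820.15) = 22.80 mol
For 10.82 mol C, stoichiometry requires (1/1) × 10.82 = 10.82 mol H2O; 22.80 mol is available, so C is limiting.
n(H2) = (1/1) × 10.82 = 10.82 mol
V(H2) = nRT/P = 10.82 × 0.08206 × 248.35 / 0.282 = 781.9 L

782 L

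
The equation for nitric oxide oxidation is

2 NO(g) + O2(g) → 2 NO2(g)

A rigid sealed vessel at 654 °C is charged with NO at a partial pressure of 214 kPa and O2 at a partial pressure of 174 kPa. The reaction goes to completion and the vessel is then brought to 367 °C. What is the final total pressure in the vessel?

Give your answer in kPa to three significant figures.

With V and T fixed, P_i ∝ n_i, so the mole ratios apply directly to partial pressures at 654 °C.
P(O2) required for 214 kPa of NO = (1/2) × 214 = 107.0 kPa; available 174 kPa, so NO is limiting.
P(O2) remaining = 174 − (1/2) × 214 = 67.00 kPa
P(gaseous products) = (2)/2 × 214 = 214.0 kPa
P_total at 654 °C = 67.00 + 214.0 = 281.0 kPa
Scaling to 367 °C: P = 281.0 × 640.15/927.15 = 194.0 kPa

194 kPa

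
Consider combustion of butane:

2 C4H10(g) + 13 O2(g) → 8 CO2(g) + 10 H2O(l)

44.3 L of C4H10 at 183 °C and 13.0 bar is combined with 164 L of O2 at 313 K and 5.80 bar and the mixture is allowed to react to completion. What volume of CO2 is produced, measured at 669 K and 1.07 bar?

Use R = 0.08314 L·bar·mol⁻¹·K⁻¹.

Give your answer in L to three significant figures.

n(C4H10) = PV/RT = (13.0 × 44.3) / (0.08314 × 456.15) = 15.19 mol
n(O2) = PV/RT = (5.80 × 164) / (0.08314 × 313) = 36.55 mol
For 15.19 mol C4H10, stoichiometry requires (13/2) × 15.19 = 98.73 mol O2; 36.55 mol is available, so O2 is limiting.
n(CO2) = (8/13) × 36.55 = 22.49 mol
V(CO2) = nRT/P = 22.49 × 0.08314 × 669 / 1.07 = 1169 L

1170 L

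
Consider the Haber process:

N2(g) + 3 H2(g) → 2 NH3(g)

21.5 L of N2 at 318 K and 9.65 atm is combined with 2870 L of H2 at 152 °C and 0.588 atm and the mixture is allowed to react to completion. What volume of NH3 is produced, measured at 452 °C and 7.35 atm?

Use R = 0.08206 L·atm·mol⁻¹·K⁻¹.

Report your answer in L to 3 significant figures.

n(N2) = PV/RT = (9.65 × 21.5) / (0.08206 × 318) = 7.951 mol
n(H2) = PV/RT = (0.588 × 2870) / (0.08206 × 425.15) = 48.37 mol
For 7.951 mol N2, stoichiometry requires (3/1) × 7.951 = 23.85 mol H2; 48.37 mol is available, so N2 is limiting.
n(NH3) = (2/1) × 7.951 = 15.90 mol
V(NH3) = nRT/P = 15.90 × 0.08206 × 725.15 / 7.35 = 128.7 L

129 L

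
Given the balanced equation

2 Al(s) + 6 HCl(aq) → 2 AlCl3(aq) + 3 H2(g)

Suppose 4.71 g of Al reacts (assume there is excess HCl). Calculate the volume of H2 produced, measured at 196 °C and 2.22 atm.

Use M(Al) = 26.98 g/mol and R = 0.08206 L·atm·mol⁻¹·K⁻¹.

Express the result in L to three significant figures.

n(Al) = 4.710 / 26.98 = 0.1746 mol
n(H2) = (3/2) × 0.1746 = 0.2619 mol
V = nRT/P = 0.2619 × 0.08206 × 469.15 / 2.22 = 4.542 L

4.54 L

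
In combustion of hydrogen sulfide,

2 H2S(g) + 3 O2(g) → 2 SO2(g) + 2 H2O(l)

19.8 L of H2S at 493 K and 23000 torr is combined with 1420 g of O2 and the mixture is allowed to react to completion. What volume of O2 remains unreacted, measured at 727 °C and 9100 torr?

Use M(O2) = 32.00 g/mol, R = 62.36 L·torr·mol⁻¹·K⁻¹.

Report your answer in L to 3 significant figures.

n(H2S) = PV/RT = (23000 × 19.8) / (62.36 × 493) = 14.81 mol
n(O2) = 1420 / 32.00 = 44.38 mol
For 14.81 mol H2S, stoichiometry requires (3/2) × 14.81 = 22.21 mol O2; 44.38 mol is available, so H2S is limiting.
n(O2) consumed = (3/2) × 14.81 = 22.21 mol; remaining = 44.38 − 22.21 = 22.17 mol
V(O2) = nRT/P = 22.17 × 62.36 × 1000.15 / 9100 = 151.9 L

152 L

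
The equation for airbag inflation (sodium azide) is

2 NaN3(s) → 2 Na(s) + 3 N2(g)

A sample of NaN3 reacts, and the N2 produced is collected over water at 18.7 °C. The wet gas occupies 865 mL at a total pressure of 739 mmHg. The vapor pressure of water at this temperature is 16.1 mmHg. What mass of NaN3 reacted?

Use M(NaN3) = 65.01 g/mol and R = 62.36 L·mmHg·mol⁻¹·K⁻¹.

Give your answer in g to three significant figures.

1.49 g

P(N2) = 739 − 16.1 = 722.9 mmHg
n(N2) = PV/RT = (722.9 × 0.8650) / (62.36 × 291.85) = 0.03436 mol
n(NaN3) = (2/3) × 0.03436 = 0.02291 mol
m(NaN3) = 0.02291 × 65.01 = 1.489 g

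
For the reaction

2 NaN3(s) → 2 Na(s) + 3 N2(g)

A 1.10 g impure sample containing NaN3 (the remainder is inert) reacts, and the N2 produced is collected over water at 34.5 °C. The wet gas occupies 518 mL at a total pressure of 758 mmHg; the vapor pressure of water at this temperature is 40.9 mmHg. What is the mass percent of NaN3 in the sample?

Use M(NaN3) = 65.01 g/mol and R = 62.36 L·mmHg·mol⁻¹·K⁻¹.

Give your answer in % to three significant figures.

76.3 %

P(N2) = 758 − 40.9 = 717.1 mmHg
n(N2) = PV/RT = (717.1 × 0.5180) / (62.36 × 307.65) = 0.01936 mol
n(NaN3) = (2/3) × 0.01936 = 0.01291 mol
m(NaN3) = 0.01291 × 65.01 = 0.8393 g
%NaN3 = 0.8393 / 1.10 × 100 = 76.30%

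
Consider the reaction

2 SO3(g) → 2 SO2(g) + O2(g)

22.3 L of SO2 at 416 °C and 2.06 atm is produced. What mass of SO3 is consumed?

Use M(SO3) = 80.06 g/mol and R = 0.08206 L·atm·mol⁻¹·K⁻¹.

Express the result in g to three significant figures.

65.0 g

n(SO2) = PV/RT = (2.06 × 22.3) / (0.08206 × 689.15) = 0.8123 mol
n(SO3) = (2/2) × 0.8123 = 0.8123 mol
m(SO3) = 0.8123 × 80.06 = 65.03 g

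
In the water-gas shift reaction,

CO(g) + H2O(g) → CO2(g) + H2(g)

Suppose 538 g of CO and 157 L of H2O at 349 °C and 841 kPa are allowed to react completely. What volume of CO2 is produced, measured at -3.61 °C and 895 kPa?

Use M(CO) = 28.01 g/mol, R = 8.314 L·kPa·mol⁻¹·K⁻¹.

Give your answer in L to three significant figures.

n(CO) = 538 / 28.01 = 19.21 mol
n(H2O) = PV/RT = (841 × 157) / (8.314 × 622.15) = 25.53 mol
For 19.21 mol CO, stoichiometry requires (1/1) × 19.21 = 19.21 mol H2O; 25.53 mol is available, so CO is limiting.
n(CO2) = (1/1) × 19.21 = 19.21 mol
V(CO2) = nRT/P = 19.21 × 8.314 × 269.54 / 895 = 48.10 L

48.1 L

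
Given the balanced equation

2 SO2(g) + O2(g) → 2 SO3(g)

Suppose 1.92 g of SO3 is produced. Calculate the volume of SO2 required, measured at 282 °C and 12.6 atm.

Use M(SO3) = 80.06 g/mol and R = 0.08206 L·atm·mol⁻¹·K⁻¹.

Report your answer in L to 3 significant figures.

n(SO3) = 1.920 / 80.06 = 0.02398 mol
n(SO2) = (2/2) × 0.02398 = 0.02398 mol
V = nRT/P = 0.02398 × 0.08206 × 555.15 / 12.6 = 0.08670 L

0.0867 L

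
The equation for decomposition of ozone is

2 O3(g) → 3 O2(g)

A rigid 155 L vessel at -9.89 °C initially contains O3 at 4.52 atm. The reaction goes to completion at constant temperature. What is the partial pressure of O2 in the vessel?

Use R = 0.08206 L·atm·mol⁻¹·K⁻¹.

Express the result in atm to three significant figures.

n(O3)₀ = PV/RT = (4.52 × 155) / (0.08206 × 263.26) = 32.43 mol
n(O2) = (3/2) × 32.43 = 48.64 mol
P(O2) = nRT/V = 48.64 × 0.08206 × 263.26 / 155 = 6.779 atm

6.78 atm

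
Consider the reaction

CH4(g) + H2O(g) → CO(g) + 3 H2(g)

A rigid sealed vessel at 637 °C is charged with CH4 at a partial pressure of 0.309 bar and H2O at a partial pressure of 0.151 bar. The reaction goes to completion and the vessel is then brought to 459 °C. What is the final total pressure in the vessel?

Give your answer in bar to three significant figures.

Because the vessel is rigid and T is held at 637 °C, work the stoichiometry in partial pressures (P_i = n_iRT/V).
P(H2O) required for 0.309 bar of CH4 = (1/1) × 0.309 = 0.3090 bar; available 0.151 bar, so H2O is limiting.
P(CH4) remaining = 0.309 − (1/1) × 0.151 = 0.1580 bar
P(gaseous products) = (1+3)/1 × 0.151 = 0.6040 bar
P_total at 637 °C = 0.1580 + 0.6040 = 0.7620 bar
Scaling to 459 °C: P = 0.7620 × 732.15/910.15 = 0.6130 bar

0.613 bar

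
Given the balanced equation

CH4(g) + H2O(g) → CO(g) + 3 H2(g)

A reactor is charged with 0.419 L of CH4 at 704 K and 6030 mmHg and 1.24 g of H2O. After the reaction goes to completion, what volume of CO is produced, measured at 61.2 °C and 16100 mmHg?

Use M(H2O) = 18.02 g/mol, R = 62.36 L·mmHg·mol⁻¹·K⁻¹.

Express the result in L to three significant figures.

n(CH4) = PV/RT = (6030 × 0.419) / (62.36 × 704) = 0.05755 mol
n(H2O) = 1.24 / 18.02 = 0.06881 mol
For 0.05755 mol CH4, stoichiometry requires (1/1) × 0.05755 = 0.05755 mol H2O; 0.06881 mol is available, so CH4 is limiting.
n(CO) = (1/1) × 0.05755 = 0.05755 mol
V(CO) = nRT/P = 0.05755 × 62.36 × 334.35 / 16100 = 0.07453 L

0.0745 L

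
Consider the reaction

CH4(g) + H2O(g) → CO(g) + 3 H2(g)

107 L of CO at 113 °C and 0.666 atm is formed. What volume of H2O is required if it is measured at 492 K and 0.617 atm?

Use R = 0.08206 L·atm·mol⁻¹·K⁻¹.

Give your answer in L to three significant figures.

n(CO) = PV/RT = (0.666 × 107) / (0.08206 × 386.15) = 2.249 mol
n(H2O) = (1/1) × 2.249 = 2.249 mol
V = nRT/P = 2.249 × 0.08206 × 492 / 0.617 = 147.2 L

147 L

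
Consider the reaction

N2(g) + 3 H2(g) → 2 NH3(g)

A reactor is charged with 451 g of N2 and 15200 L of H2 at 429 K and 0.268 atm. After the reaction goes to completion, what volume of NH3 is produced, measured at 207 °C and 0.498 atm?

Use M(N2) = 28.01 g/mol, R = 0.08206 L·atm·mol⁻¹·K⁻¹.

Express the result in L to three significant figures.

n(N2) = 451 / 28.01 = 16.10 mol
n(H2) = PV/RT = (0.268 × 15200) / (0.08206 × 429) = 115.7 mol
For 16.10 mol N2, stoichiometry requires (3/1) × 16.10 = 48.30 mol H2; 115.7 mol is available, so N2 is limiting.
n(NH3) = (2/1) × 16.10 = 32.20 mol
V(NH3) = nRT/P = 32.20 × 0.08206 × 480.15 / 0.498 = 2548 L

2550 L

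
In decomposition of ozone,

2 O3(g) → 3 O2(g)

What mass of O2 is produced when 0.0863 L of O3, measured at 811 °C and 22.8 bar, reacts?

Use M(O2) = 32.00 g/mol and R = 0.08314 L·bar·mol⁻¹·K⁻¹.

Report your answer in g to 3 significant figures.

n(O3) = PV/RT = (22.8 × 0.0863) / (0.08314 × 1084.15) = 0.02183 mol
n(O2) = (3/2) × 0.02183 = 0.03274 mol
m(O2) = 0.03274 × 32.00 = 1.048 g

1.05 g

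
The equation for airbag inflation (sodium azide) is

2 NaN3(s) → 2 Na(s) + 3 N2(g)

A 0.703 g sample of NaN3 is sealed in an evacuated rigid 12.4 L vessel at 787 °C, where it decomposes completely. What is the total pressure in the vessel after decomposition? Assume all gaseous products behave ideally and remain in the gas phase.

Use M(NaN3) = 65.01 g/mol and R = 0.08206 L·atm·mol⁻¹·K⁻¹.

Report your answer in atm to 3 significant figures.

0.114 atm

n(NaN3) = 0.703 / 65.01 = 0.01081 mol
n(gas produced) = (3/2) × 0.01081 = 0.01622 mol
P = nRT/V = 0.01622 × 0.08206 × 1060.15 / 12.4 = 0.1138 atm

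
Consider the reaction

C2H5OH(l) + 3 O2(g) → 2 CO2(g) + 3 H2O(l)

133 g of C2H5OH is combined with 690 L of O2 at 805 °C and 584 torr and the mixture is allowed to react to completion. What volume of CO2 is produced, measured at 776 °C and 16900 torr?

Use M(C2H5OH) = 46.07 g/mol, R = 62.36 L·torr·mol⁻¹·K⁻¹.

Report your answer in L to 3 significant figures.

n(C2H5OH) = 133 / 46.07 = 2.887 mol
n(O2) = PV/RT = (584 × 690) / (62.36 × 1078.15) = 5.993 mol
For 2.887 mol C2H5OH, stoichiometry requires (3/1) × 2.887 = 8.661 mol O2; 5.993 mol is available, so O2 is limiting.
n(CO2) = (2/3) × 5.993 = 3.995 mol
V(CO2) = nRT/P = 3.995 × 62.36 × 1049.15 / 16900 = 15.47 L

15.5 L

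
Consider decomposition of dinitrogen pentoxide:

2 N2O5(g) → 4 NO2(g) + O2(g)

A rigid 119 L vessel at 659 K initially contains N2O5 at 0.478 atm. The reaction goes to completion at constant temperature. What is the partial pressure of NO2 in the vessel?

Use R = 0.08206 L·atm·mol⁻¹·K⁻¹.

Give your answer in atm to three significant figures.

n(N2O5)₀ = PV/RT = (0.478 × 119) / (0.08206 × 659) = 1.052 mol
n(NO2) = (4/2) × 1.052 = 2.104 mol
P(NO2) = nRT/V = 2.104 × 0.08206 × 659 / 119 = 0.9561 atm

0.956 atm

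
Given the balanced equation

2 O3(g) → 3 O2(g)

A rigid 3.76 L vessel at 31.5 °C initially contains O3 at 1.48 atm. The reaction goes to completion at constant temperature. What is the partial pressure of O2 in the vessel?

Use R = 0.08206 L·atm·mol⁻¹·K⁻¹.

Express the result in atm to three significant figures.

n(O3)₀ = PV/RT = (1.48 × 3.76) / (0.08206 × 304.65) = 0.2226 mol
n(O2) = (3/2) × 0.2226 = 0.3339 mol
P(O2) = nRT/V = 0.3339 × 0.08206 × 304.65 / 3.76 = 2.220 atm

2.22 atm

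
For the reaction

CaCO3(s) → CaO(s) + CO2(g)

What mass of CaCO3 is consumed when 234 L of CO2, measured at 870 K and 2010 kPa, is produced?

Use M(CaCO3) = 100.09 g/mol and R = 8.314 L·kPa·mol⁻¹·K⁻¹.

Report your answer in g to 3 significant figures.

6510 g

n(CO2) = PV/RT = (2010 × 234) / (8.314 × 870) = 65.03 mol
n(CaCO3) = (1/1) × 65.03 = 65.03 mol
m(CaCO3) = 65.03 × 100.09 = 6509 g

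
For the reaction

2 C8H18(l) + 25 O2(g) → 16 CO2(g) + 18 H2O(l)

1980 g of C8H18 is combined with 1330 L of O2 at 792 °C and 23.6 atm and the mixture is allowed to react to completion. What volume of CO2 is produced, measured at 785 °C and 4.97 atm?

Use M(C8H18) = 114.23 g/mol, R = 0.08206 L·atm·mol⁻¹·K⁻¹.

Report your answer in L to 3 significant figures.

2420 L

n(C8H18) = 1980 / 114.23 = 17.33 mol
n(O2) = PV/RT = (23.6 × 1330) / (0.08206 × 1065.15) = 359.1 mol
For 17.33 mol C8H18, stoichiometry requires (25/2) × 17.33 = 216.6 mol O2; 359.1 mol is available, so C8H18 is limiting.
n(CO2) = (16/2) × 17.33 = 138.6 mol
V(CO2) = nRT/P = 138.6 × 0.08206 × 1058.15 / 4.97 = 2422 L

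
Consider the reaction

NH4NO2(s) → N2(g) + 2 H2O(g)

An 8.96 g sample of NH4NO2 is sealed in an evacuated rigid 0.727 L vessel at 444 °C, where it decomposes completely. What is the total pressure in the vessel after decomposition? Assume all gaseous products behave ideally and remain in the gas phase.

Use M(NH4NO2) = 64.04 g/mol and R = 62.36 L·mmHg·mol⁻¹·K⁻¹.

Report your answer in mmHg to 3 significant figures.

25800 mmHg

n(NH4NO2) = 8.96 / 64.04 = 0.1399 mol
n(gas produced) = (3/1) × 0.1399 = 0.4197 mol
P = nRT/V = 0.4197 × 62.36 × 717.15 / 0.727 = 25820 mmHg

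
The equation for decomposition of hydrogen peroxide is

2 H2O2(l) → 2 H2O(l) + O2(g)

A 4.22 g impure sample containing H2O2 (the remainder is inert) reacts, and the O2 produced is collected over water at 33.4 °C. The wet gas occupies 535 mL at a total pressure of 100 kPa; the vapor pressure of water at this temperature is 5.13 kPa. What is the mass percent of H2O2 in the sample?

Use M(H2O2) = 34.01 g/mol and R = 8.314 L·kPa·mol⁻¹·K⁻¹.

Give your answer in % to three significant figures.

P(O2) = 100 − 5.13 = 94.87 kPa
n(O2) = PV/RT = (94.87 × 0.5350) / (8.314 × 306.55) = 0.01991 mol
n(H2O2) = (2/1) × 0.01991 = 0.03982 mol
m(H2O2) = 0.03982 × 34.01 = 1.354 g
%H2O2 = 1.354 / 4.22 × 100 = 32.09%

32.1 %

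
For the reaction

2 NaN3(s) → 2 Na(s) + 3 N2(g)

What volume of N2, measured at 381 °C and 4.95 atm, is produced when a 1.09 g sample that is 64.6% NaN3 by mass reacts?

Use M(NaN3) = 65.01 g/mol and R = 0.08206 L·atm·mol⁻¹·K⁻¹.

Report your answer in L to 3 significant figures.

0.176 L

mass of NaN3 = 1.09 × 64.6/100 = 0.7041 g
n(NaN3) = 0.7041 / 65.01 = 0.01083 mol
n(N2) = (3/2) × 0.01083 = 0.01624 mol
V = nRT/P = 0.01624 × 0.08206 × 654.15 / 4.95 = 0.1761 L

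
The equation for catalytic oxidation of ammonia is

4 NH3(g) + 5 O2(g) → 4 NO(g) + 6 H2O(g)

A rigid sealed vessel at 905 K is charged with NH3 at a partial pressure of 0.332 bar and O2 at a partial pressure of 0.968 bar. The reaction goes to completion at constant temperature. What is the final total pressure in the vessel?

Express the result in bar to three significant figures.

1.38 bar

With V and T fixed, P_i ∝ n_i, so the mole ratios apply directly to partial pressures at 905 K.
P(O2) required for 0.332 bar of NH3 = (5/4) × 0.332 = 0.4150 bar; available 0.968 bar, so NH3 is limiting.
P(O2) remaining = 0.968 − (5/4) × 0.332 = 0.5530 bar
P(gaseous products) = (4+6)/4 × 0.332 = 0.8300 bar
P_total at 905 K = 0.5530 + 0.8300 = 1.383 bar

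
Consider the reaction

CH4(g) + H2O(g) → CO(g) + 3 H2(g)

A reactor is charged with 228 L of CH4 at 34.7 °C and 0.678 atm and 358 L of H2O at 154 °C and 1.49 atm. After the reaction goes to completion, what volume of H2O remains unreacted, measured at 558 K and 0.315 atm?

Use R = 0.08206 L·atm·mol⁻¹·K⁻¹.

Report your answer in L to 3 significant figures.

n(CH4) = PV/RT = (0.678 × 228) / (0.08206 × 307.85) = 6.119 mol
n(H2O) = PV/RT = (1.49 × 358) / (0.08206 × 427.15) = 15.22 mol
For 6.119 mol CH4, stoichiometry requires (1/1) × 6.119 = 6.119 mol H2O; 15.22 mol is available, so CH4 is limiting.
n(H2O) consumed = (1/1) × 6.119 = 6.119 mol; remaining = 15.22 − 6.119 = 9.101 mol
V(H2O) = nRT/P = 9.101 × 0.08206 × 558 / 0.315 = 1323 L

1320 L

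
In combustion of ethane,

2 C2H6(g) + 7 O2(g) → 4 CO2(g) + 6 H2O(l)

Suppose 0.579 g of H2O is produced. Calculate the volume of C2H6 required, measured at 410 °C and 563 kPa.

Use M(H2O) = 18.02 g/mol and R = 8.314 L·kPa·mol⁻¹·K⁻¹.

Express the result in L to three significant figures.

0.108 L

n(H2O) = 0.5790 / 18.02 = 0.03213 mol
n(C2H6) = (2/6) × 0.03213 = 0.01071 mol
V = nRT/P = 0.01071 × 8.314 × 683.15 / 563 = 0.1080 L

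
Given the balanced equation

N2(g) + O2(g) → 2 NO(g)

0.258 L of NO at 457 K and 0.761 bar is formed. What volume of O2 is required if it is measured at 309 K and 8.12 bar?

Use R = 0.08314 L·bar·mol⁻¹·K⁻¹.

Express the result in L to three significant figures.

n(NO) = PV/RT = (0.761 × 0.258) / (0.08314 × 457) = 0.005167 mol
n(O2) = (1/2) × 0.005167 = 0.002583 mol
V = nRT/P = 0.002583 × 0.08314 × 309 / 8.12 = 0.008172 L

0.00817 L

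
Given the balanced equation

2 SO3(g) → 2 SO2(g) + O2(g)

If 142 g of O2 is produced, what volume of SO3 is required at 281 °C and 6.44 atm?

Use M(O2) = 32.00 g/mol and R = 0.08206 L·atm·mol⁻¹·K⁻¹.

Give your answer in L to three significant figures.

n(O2) = 142.0 / 32.00 = 4.438 mol
n(SO3) = (2/1) × 4.438 = 8.876 mol
V = nRT/P = 8.876 × 0.08206 × 554.15 / 6.44 = 62.67 L

62.7 L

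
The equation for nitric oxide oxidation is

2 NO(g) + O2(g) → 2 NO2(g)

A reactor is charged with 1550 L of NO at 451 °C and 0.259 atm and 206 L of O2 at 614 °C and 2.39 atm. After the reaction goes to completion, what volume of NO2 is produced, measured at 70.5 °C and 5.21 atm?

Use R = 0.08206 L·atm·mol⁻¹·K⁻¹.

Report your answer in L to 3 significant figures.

36.6 L

n(NO) = PV/RT = (0.259 × 1550) / (0.08206 × 724.15) = 6.756 mol
n(O2) = PV/RT = (2.39 × 206) / (0.08206 × 887.15) = 6.763 mol
For 6.756 mol NO, stoichiometry requires (1/2) × 6.756 = 3.378 mol O2; 6.763 mol is available, so NO is limiting.
n(NO2) = (2/2) × 6.756 = 6.756 mol
V(NO2) = nRT/P = 6.756 × 0.08206 × 343.65 / 5.21 = 36.57 L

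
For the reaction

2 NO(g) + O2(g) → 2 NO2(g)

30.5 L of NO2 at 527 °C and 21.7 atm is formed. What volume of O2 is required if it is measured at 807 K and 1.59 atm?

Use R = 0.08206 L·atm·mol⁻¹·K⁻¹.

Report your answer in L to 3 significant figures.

n(NO2) = PV/RT = (21.7 × 30.5) / (0.08206 × 800.15) = 10.08 mol
n(O2) = (1/2) × 10.08 = 5.040 mol
V = nRT/P = 5.040 × 0.08206 × 807 / 1.59 = 209.9 L

210 L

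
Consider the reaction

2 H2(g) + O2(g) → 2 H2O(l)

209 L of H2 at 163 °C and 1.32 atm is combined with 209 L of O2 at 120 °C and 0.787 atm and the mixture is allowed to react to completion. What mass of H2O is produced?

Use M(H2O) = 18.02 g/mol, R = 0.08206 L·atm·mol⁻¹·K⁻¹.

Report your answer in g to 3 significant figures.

139 g

n(H2) = PV/RT = (1.32 × 209) / (0.08206 × 436.15) = 7.708 mol
n(O2) = PV/RT = (0.787 × 209) / (0.08206 × 393.15) = 5.098 mol
For 7.708 mol H2, stoichiometry requires (1/2) × 7.708 = 3.854 mol O2; 5.098 mol is available, so H2 is limiting.
n(H2O) = (2/2) × 7.708 = 7.708 mol
m(H2O) = 7.708 × 18.02 = 138.9 g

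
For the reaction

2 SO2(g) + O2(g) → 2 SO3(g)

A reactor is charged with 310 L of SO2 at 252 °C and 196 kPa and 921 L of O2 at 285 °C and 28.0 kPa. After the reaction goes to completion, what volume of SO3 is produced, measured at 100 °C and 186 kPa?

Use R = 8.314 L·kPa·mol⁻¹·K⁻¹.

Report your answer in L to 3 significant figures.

n(SO2) = PV/RT = (196 × 310) / (8.314 × 525.15) = 13.92 mol
n(O2) = PV/RT = (28.0 × 921) / (8.314 × 558.15) = 5.557 mol
For 13.92 mol SO2, stoichiometry requires (1/2) × 13.92 = 6.960 mol O2; 5.557 mol is available, so O2 is limiting.
n(SO3) = (2/1) × 5.557 = 11.11 mol
V(SO3) = nRT/P = 11.11 × 8.314 × 373.15 / 186 = 185.3 L

185 L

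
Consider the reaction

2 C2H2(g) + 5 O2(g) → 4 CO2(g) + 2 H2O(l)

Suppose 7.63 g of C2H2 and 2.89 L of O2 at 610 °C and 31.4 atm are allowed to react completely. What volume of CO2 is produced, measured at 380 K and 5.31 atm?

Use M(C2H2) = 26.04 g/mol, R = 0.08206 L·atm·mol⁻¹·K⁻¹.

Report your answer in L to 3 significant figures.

n(C2H2) = 7.63 / 26.04 = 0.2930 mol
n(O2) = PV/RT = (31.4 × 2.89) / (0.08206 × 883.15) = 1.252 mol
For 0.2930 mol C2H2, stoichiometry requires (5/2) × 0.2930 = 0.7325 mol O2; 1.252 mol is available, so C2H2 is limiting.
n(CO2) = (4/2) × 0.2930 = 0.5860 mol
V(CO2) = nRT/P = 0.5860 × 0.08206 × 380 / 5.31 = 3.441 L

3.44 L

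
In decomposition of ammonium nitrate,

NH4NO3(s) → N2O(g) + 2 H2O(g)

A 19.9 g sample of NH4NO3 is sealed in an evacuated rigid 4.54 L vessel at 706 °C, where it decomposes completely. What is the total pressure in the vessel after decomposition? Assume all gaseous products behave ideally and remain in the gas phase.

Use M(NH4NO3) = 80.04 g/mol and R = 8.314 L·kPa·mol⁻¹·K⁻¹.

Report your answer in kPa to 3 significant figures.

1340 kPa

n(NH4NO3) = 19.9 / 80.04 = 0.2486 mol
n(gas produced) = (3/1) × 0.2486 = 0.7458 mol
P = nRT/V = 0.7458 × 8.314 × 979.15 / 4.54 = 1337 kPa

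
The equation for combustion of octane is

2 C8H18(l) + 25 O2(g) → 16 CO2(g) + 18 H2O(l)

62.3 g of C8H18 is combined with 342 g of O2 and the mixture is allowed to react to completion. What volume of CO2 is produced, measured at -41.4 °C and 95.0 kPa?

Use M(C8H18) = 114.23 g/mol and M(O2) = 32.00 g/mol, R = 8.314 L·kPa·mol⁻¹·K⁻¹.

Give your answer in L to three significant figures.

88.5 L

n(C8H18) = 62.3 / 114.23 = 0.5454 mol
n(O2) = 342 / 32.00 = 10.69 mol
For 0.5454 mol C8H18, stoichiometry requires (25/2) × 0.5454 = 6.817 mol O2; 10.69 mol is available, so C8H18 is limiting.
n(CO2) = (16/2) × 0.5454 = 4.363 mol
V(CO2) = nRT/P = 4.363 × 8.314 × 231.75 / 95.0 = 88.49 L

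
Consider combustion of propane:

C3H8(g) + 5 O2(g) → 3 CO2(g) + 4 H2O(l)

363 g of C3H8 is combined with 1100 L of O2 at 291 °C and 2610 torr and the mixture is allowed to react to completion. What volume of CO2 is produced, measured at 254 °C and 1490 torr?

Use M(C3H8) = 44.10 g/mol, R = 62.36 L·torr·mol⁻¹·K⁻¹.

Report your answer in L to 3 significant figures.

545 L

n(C3H8) = 363 / 44.10 = 8.231 mol
n(O2) = PV/RT = (2610 × 1100) / (62.36 × 564.15) = 81.61 mol
For 8.231 mol C3H8, stoichiometry requires (5/1) × 8.231 = 41.16 mol O2; 81.61 mol is available, so C3H8 is limiting.
n(CO2) = (3/1) × 8.231 = 24.69 mol
V(CO2) = nRT/P = 24.69 × 62.36 × 527.15 / 1490 = 544.7 L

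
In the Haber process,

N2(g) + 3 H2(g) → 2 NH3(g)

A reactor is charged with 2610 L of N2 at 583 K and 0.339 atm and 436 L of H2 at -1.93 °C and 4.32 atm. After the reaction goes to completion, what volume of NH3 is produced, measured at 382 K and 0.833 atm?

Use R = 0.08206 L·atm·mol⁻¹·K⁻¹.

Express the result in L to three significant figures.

n(N2) = PV/RT = (0.339 × 2610) / (0.08206 × 583) = 18.49 mol
n(H2) = PV/RT = (4.32 × 436) / (0.08206 × 271.22) = 84.63 mol
For 18.49 mol N2, stoichiometry requires (3/1) × 18.49 = 55.47 mol H2; 84.63 mol is available, so N2 is limiting.
n(NH3) = (2/1) × 18.49 = 36.98 mol
V(NH3) = nRT/P = 36.98 × 0.08206 × 382 / 0.833 = 1392 L

1390 L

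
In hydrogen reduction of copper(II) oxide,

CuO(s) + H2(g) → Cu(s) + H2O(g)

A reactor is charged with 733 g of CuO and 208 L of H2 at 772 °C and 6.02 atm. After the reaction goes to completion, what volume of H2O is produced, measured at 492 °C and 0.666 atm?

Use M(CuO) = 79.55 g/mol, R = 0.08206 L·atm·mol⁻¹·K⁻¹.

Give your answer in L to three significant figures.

n(CuO) = 733 / 79.55 = 9.214 mol
n(H2) = PV/RT = (6.02 × 208) / (0.08206 × 1045.15) = 14.60 mol
For 9.214 mol CuO, stoichiometry requires (1/1) × 9.214 = 9.214 mol H2; 14.60 mol is available, so CuO is limiting.
n(H2O) = (1/1) × 9.214 = 9.214 mol
V(H2O) = nRT/P = 9.214 × 0.08206 × 765.15 / 0.666 = 868.7 L

869 L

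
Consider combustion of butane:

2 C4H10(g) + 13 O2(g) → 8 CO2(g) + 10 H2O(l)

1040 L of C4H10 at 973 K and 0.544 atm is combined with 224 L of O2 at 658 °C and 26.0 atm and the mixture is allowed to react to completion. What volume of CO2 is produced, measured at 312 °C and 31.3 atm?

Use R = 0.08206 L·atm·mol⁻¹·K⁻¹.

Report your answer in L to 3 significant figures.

43.5 L

n(C4H10) = PV/RT = (0.544 × 1040) / (0.08206 × 973) = 7.086 mol
n(O2) = PV/RT = (26.0 × 224) / (0.08206 × 931.15) = 76.22 mol
For 7.086 mol C4H10, stoichiometry requires (13/2) × 7.086 = 46.06 mol O2; 76.22 mol is available, so C4H10 is limiting.
n(CO2) = (8/2) × 7.086 = 28.34 mol
V(CO2) = nRT/P = 28.34 × 0.08206 × 585.15 / 31.3 = 43.48 L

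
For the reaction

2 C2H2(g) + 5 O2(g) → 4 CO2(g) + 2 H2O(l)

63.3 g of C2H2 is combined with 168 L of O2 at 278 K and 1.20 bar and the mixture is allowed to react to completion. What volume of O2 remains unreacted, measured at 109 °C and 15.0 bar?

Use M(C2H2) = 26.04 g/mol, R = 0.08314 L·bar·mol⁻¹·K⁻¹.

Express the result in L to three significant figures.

n(C2H2) = 63.3 / 26.04 = 2.431 mol
n(O2) = PV/RT = (1.20 × 168) / (0.08314 × 278) = 8.722 mol
For 2.431 mol C2H2, stoichiometry requires (5/2) × 2.431 = 6.078 mol O2; 8.722 mol is available, so C2H2 is limiting.
n(O2) consumed = (5/2) × 2.431 = 6.078 mol; remaining = 8.722 − 6.078 = 2.644 mol
V(O2) = nRT/P = 2.644 × 0.08314 × 382.15 / 15.0 = 5.600 L

5.60 L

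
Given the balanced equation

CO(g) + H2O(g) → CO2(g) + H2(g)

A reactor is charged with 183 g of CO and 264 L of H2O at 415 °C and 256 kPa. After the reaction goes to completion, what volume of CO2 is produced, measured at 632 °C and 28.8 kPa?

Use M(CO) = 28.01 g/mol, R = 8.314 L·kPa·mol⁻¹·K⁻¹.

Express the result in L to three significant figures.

n(CO) = 183 / 28.01 = 6.533 mol
n(H2O) = PV/RT = (256 × 264) / (8.314 × 688.15) = 11.81 mol
For 6.533 mol CO, stoichiometry requires (1/1) × 6.533 = 6.533 mol H2O; 11.81 mol is available, so CO is limiting.
n(CO2) = (1/1) × 6.533 = 6.533 mol
V(CO2) = nRT/P = 6.533 × 8.314 × 905.15 / 28.8 = 1707 L

1710 L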